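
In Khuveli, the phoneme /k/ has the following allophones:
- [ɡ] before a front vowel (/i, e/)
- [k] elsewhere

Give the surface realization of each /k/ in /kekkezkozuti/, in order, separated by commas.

Occurrence 1 (position 1): before a front vowel (/i, e/) → [ɡ].
Occurrence 2 (position 3): no conditioning environment matches → elsewhere allophone [k].
Occurrence 3 (position 4): before a front vowel (/i, e/) → [ɡ].
Occurrence 4 (position 7): no conditioning environment matches → elsewhere allophone [k].

[ɡ], [k], [ɡ], [k]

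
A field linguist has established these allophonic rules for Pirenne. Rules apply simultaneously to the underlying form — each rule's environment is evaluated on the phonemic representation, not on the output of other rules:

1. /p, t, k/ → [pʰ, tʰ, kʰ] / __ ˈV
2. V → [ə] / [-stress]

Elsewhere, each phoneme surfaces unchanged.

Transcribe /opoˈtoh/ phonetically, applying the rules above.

/o/ — word-initial, in an unstressed syllable — surfaces as [ə] (rule 2).
/p/ (between /o/ and /o/): rule 1 targets it, but not immediately before a stressed vowel → unchanged [p].
/o/ — between /p/ and /t/, in an unstressed syllable — surfaces as [ə] (rule 2).
Rule 1 applies to /t/ (between /o/ and /o/: immediately before a stressed vowel) → [tʰ].
/o/ (between /t/ and /h/) is in the target of rule 2 but the environment (in an unstressed syllable) is not met → [o].
/h/ — not in any rule's target class → [h].

[əpəˈtʰoh]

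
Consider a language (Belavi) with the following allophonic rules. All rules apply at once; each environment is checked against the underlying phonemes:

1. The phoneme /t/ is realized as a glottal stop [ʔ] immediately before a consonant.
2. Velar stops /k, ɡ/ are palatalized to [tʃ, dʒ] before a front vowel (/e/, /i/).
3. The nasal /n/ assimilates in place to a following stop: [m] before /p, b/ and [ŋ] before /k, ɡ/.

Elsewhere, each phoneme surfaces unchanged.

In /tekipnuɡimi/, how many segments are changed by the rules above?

Segments that undergo a rule: /k/ → [tʃ] (rule 2); /ɡ/ → [dʒ] (rule 2).
All other segments surface unchanged.

2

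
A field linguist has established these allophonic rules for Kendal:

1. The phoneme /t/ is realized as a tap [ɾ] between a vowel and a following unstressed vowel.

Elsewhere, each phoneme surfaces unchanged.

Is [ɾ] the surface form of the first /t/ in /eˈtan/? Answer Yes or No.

/t/ (between /e/ and /a/) is in the target of rule 1 but the environment (between a vowel and a following unstressed vowel) is not met → [t].
The actual realization is [t], not [ɾ].

No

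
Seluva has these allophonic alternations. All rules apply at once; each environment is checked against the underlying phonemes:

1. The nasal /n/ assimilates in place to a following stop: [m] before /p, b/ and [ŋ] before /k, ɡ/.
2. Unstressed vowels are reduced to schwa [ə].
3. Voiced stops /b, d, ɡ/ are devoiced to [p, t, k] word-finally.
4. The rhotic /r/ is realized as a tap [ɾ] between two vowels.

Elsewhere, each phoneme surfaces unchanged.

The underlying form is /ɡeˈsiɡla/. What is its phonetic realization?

[ɡəˈsiɡlə]

/ɡ/ (word-initial) is in the target of rule 3 but the environment (word-finally) is not met → [ɡ].
/e/ — between /ɡ/ and /s/, in an unstressed syllable — surfaces as [ə] (rule 2).
/s/ stays [s].
/i/ — between /s/ and /ɡ/; rule 2 does not apply here → [i].
/ɡ/ — between /i/ and /l/; rule 3 does not apply here → [ɡ].
/l/ — not in any rule's target class → [l].
Rule 2 applies to /a/ (word-final: in an unstressed syllable) → [ə].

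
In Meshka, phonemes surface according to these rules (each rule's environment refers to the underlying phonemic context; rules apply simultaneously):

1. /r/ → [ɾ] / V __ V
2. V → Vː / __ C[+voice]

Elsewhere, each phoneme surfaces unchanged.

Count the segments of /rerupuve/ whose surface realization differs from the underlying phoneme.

Segments that undergo a rule: /e/ → [eː] (rule 2); /r/ → [ɾ] (rule 1); /u/ → [uː] (rule 2).
All other segments surface unchanged.

3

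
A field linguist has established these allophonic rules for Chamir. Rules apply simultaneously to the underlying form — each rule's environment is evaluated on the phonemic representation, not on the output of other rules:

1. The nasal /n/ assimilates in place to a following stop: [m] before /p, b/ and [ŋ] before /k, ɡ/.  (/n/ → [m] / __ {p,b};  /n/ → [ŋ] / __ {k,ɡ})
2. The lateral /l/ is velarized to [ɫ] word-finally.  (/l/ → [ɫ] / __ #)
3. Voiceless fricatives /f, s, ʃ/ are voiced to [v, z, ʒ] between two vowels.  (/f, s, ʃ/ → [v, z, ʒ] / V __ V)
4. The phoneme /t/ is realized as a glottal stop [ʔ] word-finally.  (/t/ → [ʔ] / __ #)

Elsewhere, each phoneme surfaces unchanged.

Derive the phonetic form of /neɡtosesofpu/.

/n/ — word-initial; rule 1 does not apply here → [n].
/e/ (between /n/ and /ɡ/): no rule targets it → [e].
/ɡ/ stays [ɡ].
/t/ (between /ɡ/ and /o/): rule 4 targets it, but not word-finally → unchanged [t].
/o/ (between /t/ and /s/) is unaffected → [o].
/s/ (between /o/ and /e/): between two vowels, so rule 3 applies → [z].
/e/ — not in any rule's target class → [e].
/s/ — between /e/ and /o/, between two vowels — surfaces as [z] (rule 3).
/o/ stays [o].
/f/ (between /o/ and /p/) is in the target of rule 3 but the environment (between two vowels) is not met → [f].
/p/ stays [p].
/u/ — not in any rule's target class → [u].

[neɡtozezofpu]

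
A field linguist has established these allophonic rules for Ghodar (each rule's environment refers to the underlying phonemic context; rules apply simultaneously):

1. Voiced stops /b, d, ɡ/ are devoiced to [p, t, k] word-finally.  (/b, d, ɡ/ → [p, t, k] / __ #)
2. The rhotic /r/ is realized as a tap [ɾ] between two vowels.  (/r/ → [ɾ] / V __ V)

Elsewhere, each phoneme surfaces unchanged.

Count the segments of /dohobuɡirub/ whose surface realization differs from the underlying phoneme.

2

Segments that undergo a rule: /r/ → [ɾ] (rule 2); /b/ → [p] (rule 1).
All other segments surface unchanged.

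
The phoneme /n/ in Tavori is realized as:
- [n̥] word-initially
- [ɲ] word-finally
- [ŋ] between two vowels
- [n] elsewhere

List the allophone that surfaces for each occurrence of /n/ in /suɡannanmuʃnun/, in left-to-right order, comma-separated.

[n], [n], [n], [n], [ɲ]

Occurrence 1 (position 5): no conditioning environment matches → elsewhere allophone [n].
Occurrence 2 (position 6): no conditioning environment matches → elsewhere allophone [n].
Occurrence 3 (position 8): no conditioning environment matches → elsewhere allophone [n].
Occurrence 4 (position 12): no conditioning environment matches → elsewhere allophone [n].
Occurrence 5 (position 14): word-finally → [ɲ].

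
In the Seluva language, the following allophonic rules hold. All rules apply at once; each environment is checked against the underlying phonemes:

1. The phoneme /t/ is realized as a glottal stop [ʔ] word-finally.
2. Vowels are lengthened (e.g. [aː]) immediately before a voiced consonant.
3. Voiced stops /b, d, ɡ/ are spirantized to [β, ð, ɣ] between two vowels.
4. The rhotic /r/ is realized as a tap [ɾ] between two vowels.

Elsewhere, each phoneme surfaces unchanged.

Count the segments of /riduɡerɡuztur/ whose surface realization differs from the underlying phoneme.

Segments that undergo a rule: /i/ → [iː] (rule 2); /d/ → [ð] (rule 3); /u/ → [uː] (rule 2); /ɡ/ → [ɣ] (rule 3); /e/ → [eː] (rule 2); /u/ → [uː] (rule 2); /u/ → [uː] (rule 2).
All other segments surface unchanged.

7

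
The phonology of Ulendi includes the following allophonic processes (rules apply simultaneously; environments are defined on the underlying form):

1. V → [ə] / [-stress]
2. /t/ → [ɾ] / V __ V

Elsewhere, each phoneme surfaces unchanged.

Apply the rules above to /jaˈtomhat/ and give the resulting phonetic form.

[jəˈɾomhət]

/j/ — not in any rule's target class → [j].
/a/ (between /j/ and /t/) occurs in an unstressed syllable → [ə] by rule 1.
/t/ meets the environment for rule 2 (between two vowels) → [ɾ].
/o/ (between /t/ and /m/) fails the environment for rule 1, so it stays [o].
/m/ (between /o/ and /h/): no rule targets it → [m].
/h/ (between /m/ and /a/): no rule targets it → [h].
/a/ (between /h/ and /t/) occurs in an unstressed syllable → [ə] by rule 1.
/t/ — word-final; rule 2 does not apply here → [t].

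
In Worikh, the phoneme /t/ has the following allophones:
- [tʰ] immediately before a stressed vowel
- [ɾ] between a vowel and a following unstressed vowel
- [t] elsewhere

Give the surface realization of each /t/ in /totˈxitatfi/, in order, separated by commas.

Occurrence 1 (position 1): no conditioning environment matches → elsewhere allophone [t].
Occurrence 2 (position 3): no conditioning environment matches → elsewhere allophone [t].
Occurrence 3 (position 6): between a vowel and an unstressed vowel → [ɾ].
Occurrence 4 (position 8): no conditioning environment matches → elsewhere allophone [t].

[t], [t], [ɾ], [t]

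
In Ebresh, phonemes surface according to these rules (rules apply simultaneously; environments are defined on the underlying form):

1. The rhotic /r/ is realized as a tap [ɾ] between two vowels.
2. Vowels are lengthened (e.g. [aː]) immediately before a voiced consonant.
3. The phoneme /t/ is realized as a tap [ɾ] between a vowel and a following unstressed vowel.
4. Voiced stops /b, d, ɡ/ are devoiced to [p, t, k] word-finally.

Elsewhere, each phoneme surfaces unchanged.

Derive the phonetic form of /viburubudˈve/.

[viːbuːɾuːbuːdˈve]

/i/ (between /v/ and /b/): before a voiced consonant, so rule 2 applies → [iː].
/b/ (between /i/ and /u/) fails the environment for rule 4, so it stays [b].
/u/ (between /b/ and /r/): before a voiced consonant, so rule 2 applies → [uː].
/r/ — between /u/ and /u/, between two vowels — surfaces as [ɾ] (rule 1).
/u/ (between /r/ and /b/): before a voiced consonant, so rule 2 applies → [uː].
/b/ (between /u/ and /u/) fails the environment for rule 4, so it stays [b].
/u/ (between /b/ and /d/): before a voiced consonant, so rule 2 applies → [uː].
/d/ (between /u/ and /v/): rule 4 targets it, but not word-finally → unchanged [d].
/e/ — word-final; rule 2 does not apply here → [e].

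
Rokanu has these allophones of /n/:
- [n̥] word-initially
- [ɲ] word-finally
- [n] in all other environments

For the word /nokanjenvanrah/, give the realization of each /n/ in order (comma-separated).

Occurrence 1 (position 1): word-initially → [n̥].
Occurrence 2 (position 5): no conditioning environment matches → elsewhere allophone [n].
Occurrence 3 (position 8): no conditioning environment matches → elsewhere allophone [n].
Occurrence 4 (position 11): no conditioning environment matches → elsewhere allophone [n].

[n̥], [n], [n], [n]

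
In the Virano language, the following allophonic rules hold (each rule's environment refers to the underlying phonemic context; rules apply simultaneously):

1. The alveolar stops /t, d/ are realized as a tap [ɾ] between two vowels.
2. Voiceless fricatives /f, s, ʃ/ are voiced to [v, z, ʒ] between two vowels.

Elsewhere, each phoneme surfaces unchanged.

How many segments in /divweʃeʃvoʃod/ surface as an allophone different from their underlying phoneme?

2

Segments that undergo a rule: /ʃ/ → [ʒ] (rule 2); /ʃ/ → [ʒ] (rule 2).
All other segments surface unchanged.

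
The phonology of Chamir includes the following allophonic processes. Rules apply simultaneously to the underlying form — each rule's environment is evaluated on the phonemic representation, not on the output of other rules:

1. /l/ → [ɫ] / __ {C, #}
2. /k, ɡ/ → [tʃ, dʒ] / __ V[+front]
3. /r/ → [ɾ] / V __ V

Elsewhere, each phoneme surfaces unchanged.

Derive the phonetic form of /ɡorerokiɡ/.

[ɡoɾeɾotʃiɡ]

/ɡ/ (word-initial): rule 2 targets it, but not before a front vowel → unchanged [ɡ].
/o/ (between /ɡ/ and /r/): no rule targets it → [o].
/r/ meets the environment for rule 3 (between two vowels) → [ɾ].
/e/ — not in any rule's target class → [e].
/r/ (between /e/ and /o/) occurs between two vowels → [ɾ] by rule 3.
/o/ — not in any rule's target class → [o].
/k/ (between /o/ and /i/) occurs before a front vowel → [tʃ] by rule 2.
/i/ stays [i].
/ɡ/ (word-final) fails the environment for rule 2, so it stays [ɡ].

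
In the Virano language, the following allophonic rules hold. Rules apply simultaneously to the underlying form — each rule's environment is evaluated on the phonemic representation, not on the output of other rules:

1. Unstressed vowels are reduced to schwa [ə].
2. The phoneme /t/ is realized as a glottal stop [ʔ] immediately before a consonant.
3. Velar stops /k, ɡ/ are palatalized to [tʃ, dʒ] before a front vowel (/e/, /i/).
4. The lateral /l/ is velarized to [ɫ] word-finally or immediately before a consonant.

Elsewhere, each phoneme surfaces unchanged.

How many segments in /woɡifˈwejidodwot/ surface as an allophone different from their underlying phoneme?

Segments that undergo a rule: /o/ → [ə] (rule 1); /ɡ/ → [dʒ] (rule 3); /i/ → [ə] (rule 1); /i/ → [ə] (rule 1); /o/ → [ə] (rule 1); /o/ → [ə] (rule 1).
All other segments surface unchanged.

6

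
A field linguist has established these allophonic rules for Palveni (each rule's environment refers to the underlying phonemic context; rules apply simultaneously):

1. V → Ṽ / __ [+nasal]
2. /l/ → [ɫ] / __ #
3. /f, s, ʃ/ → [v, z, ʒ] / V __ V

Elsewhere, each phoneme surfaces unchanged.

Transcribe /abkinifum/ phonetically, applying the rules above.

/a/ — word-initial; rule 1 does not apply here → [a].
Rule 1 applies to /i/ (between /k/ and /n/: before a nasal consonant) → [ĩ].
/i/ (between /n/ and /f/) is in the target of rule 1 but the environment (before a nasal consonant) is not met → [i].
Rule 3 applies to /f/ (between /i/ and /u/: between two vowels) → [v].
/u/ (between /f/ and /m/): before a nasal consonant, so rule 1 applies → [ũ].

[abkĩnivũm]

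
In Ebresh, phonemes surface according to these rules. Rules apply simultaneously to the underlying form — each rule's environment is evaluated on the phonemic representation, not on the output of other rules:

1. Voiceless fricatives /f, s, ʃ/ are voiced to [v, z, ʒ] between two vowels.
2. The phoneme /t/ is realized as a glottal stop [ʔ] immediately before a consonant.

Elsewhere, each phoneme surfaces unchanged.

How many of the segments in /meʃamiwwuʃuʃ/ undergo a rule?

2

Segments that undergo a rule: /ʃ/ → [ʒ] (rule 1); /ʃ/ → [ʒ] (rule 1).
All other segments surface unchanged.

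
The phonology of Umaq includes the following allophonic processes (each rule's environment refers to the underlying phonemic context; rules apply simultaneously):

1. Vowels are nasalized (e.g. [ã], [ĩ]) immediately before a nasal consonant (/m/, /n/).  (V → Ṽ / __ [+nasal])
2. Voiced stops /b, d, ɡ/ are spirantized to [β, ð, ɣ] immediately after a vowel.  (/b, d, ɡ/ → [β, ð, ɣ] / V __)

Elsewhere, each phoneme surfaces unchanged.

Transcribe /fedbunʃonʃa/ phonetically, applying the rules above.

[feðbũnʃõnʃa]

/e/ (between /f/ and /d/) is in the target of rule 1 but the environment (before a nasal consonant) is not met → [e].
/d/ (between /e/ and /b/) occurs immediately after a vowel → [ð] by rule 2.
/b/ (between /d/ and /u/) fails the environment for rule 2, so it stays [b].
/u/ meets the environment for rule 1 (before a nasal consonant) → [ũ].
/o/ — between /ʃ/ and /n/, before a nasal consonant — surfaces as [õ] (rule 1).
/a/ (word-final) is in the target of rule 1 but the environment (before a nasal consonant) is not met → [a].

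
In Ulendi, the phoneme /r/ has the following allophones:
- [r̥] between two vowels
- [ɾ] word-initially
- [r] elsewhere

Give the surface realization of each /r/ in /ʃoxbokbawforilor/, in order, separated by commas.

Occurrence 1 (position 12): between two vowels → [r̥].
Occurrence 2 (position 16): no conditioning environment matches → elsewhere allophone [r].

[r̥], [r]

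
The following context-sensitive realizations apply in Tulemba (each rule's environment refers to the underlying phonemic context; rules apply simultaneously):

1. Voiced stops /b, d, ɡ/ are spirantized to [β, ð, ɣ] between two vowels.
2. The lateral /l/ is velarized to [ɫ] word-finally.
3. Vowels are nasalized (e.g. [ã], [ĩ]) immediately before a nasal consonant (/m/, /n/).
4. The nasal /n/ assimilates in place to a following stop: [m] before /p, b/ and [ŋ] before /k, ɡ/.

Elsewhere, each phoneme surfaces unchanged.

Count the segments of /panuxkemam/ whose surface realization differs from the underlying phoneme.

Segments that undergo a rule: /a/ → [ã] (rule 3); /e/ → [ẽ] (rule 3); /a/ → [ã] (rule 3).
All other segments surface unchanged.

3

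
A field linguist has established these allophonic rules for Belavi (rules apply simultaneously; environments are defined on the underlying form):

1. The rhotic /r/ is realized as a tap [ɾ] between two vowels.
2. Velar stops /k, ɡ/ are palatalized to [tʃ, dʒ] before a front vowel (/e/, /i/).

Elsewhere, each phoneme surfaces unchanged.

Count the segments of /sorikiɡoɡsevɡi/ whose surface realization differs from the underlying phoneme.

3

Segments that undergo a rule: /r/ → [ɾ] (rule 1); /k/ → [tʃ] (rule 2); /ɡ/ → [dʒ] (rule 2).
All other segments surface unchanged.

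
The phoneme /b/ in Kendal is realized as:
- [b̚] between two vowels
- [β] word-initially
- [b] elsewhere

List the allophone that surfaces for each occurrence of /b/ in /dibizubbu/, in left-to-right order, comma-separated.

Occurrence 1 (position 3): between two vowels → [b̚].
Occurrence 2 (position 7): no conditioning environment matches → elsewhere allophone [b].
Occurrence 3 (position 8): no conditioning environment matches → elsewhere allophone [b].

[b̚], [b], [b]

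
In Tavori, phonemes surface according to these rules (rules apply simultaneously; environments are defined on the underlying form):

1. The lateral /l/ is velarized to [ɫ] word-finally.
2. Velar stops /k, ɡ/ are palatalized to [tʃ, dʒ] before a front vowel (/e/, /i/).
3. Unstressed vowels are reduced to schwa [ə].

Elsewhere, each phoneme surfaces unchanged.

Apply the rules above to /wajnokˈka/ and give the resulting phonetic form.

/a/ — between /w/ and /j/, in an unstressed syllable — surfaces as [ə] (rule 3).
/o/ meets the environment for rule 3 (in an unstressed syllable) → [ə].
/k/ (between /o/ and /k/) is in the target of rule 2 but the environment (before a front vowel) is not met → [k].
/k/ (between /k/ and /a/): rule 2 targets it, but not before a front vowel → unchanged [k].
/a/ — word-final; rule 3 does not apply here → [a].

[wəjnəkˈka]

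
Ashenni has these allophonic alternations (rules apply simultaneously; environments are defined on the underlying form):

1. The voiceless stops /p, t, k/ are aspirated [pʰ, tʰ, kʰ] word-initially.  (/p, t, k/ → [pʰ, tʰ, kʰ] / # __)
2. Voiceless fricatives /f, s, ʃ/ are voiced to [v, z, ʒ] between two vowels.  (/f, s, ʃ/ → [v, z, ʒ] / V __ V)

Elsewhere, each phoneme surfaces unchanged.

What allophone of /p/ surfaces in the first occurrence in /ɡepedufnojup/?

/p/ (between /e/ and /e/) is in the target of rule 1 but the environment (word-initially) is not met → [p].

[p]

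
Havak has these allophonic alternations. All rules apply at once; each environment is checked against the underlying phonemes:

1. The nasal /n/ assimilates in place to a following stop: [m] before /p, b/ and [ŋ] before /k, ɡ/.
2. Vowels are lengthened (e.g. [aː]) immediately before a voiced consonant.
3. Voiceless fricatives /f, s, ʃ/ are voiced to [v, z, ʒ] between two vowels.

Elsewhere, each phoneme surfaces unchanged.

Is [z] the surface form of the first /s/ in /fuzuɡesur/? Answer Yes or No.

Yes

/s/ (between /e/ and /u/) occurs between two vowels → [z] by rule 3.
The actual realization is [z], which matches [z].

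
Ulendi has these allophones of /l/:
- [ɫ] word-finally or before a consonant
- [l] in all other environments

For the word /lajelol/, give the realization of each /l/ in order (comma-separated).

[l], [l], [ɫ]

Occurrence 1 (position 1): no conditioning environment matches → elsewhere allophone [l].
Occurrence 2 (position 5): no conditioning environment matches → elsewhere allophone [l].
Occurrence 3 (position 7): word-finally or before a consonant → [ɫ].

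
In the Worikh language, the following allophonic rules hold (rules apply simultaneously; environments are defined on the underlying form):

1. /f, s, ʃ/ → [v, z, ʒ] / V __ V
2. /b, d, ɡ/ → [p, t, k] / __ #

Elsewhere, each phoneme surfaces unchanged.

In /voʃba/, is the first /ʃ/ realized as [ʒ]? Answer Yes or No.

No

/ʃ/ (between /o/ and /b/) is in the target of rule 1 but the environment (between two vowels) is not met → [ʃ].
The actual realization is [ʃ], not [ʒ].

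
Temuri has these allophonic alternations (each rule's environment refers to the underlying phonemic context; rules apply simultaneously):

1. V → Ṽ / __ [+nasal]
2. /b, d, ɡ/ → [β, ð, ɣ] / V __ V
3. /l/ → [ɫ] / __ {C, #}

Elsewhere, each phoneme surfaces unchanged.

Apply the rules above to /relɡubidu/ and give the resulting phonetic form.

/r/ (word-initial) is unaffected → [r].
/e/ (between /r/ and /l/) fails the environment for rule 1, so it stays [e].
/l/ meets the environment for rule 3 (word-finally or immediately before a consonant) → [ɫ].
/ɡ/ (between /l/ and /u/) is in the target of rule 2 but the environment (between two vowels) is not met → [ɡ].
/u/ — between /ɡ/ and /b/; rule 1 does not apply here → [u].
/b/ — between /u/ and /i/, between two vowels — surfaces as [β] (rule 2).
/i/ — between /b/ and /d/; rule 1 does not apply here → [i].
/d/ (between /i/ and /u/) occurs between two vowels → [ð] by rule 2.
/u/ (word-final): rule 1 targets it, but not before a nasal consonant → unchanged [u].

[reɫɡuβiðu]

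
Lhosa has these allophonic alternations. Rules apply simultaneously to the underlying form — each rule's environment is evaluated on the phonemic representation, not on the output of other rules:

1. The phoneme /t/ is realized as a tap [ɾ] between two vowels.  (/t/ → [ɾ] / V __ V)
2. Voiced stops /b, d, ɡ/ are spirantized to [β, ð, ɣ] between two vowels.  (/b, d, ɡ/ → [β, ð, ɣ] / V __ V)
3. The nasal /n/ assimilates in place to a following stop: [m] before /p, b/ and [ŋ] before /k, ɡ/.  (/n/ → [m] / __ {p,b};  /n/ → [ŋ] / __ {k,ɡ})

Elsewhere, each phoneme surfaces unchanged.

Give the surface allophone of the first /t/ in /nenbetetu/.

/t/ — between /e/ and /e/, between two vowels — surfaces as [ɾ] (rule 1).

[ɾ]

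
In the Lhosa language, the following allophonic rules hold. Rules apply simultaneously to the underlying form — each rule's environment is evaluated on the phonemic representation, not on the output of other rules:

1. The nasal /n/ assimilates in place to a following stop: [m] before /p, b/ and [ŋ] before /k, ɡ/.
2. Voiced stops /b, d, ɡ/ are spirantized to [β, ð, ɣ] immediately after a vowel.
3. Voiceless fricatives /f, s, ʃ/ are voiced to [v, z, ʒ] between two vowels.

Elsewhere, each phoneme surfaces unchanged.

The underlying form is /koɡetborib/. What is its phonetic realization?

[koɣetboriβ]

/ɡ/ (between /o/ and /e/) occurs immediately after a vowel → [ɣ] by rule 2.
/b/ — between /t/ and /o/; rule 2 does not apply here → [b].
/b/ meets the environment for rule 2 (immediately after a vowel) → [β].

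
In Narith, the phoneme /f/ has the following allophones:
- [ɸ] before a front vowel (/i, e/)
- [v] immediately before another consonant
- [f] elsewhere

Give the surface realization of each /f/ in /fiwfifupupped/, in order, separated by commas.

[ɸ], [ɸ], [f]

Occurrence 1 (position 1): before a front vowel (/i, e/) → [ɸ].
Occurrence 2 (position 4): before a front vowel (/i, e/) → [ɸ].
Occurrence 3 (position 6): no conditioning environment matches → elsewhere allophone [f].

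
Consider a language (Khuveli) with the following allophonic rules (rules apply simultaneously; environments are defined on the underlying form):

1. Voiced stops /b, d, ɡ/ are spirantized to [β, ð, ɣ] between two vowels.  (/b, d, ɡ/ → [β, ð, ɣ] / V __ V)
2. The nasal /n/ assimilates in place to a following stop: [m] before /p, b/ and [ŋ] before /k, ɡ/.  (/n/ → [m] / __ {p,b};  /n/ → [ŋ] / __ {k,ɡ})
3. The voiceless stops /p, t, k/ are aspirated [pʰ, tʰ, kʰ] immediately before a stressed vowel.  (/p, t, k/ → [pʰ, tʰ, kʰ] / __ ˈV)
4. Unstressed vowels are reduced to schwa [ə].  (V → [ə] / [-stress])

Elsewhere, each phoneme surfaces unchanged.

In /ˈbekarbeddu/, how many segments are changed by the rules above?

3

Segments that undergo a rule: /a/ → [ə] (rule 4); /e/ → [ə] (rule 4); /u/ → [ə] (rule 4).
All other segments surface unchanged.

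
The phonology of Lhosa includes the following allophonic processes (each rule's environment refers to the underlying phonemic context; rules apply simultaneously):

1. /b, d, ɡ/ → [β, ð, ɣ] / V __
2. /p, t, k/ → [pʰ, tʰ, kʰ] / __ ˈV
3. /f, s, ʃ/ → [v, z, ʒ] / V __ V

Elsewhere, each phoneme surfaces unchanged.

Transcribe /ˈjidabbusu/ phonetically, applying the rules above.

[ˈjiðaβbuzu]

/d/ (between /i/ and /a/) occurs immediately after a vowel → [ð] by rule 1.
/b/ — between /a/ and /b/, immediately after a vowel — surfaces as [β] (rule 1).
/b/ — between /b/ and /u/; rule 1 does not apply here → [b].
/s/ — between /u/ and /u/, between two vowels — surfaces as [z] (rule 3).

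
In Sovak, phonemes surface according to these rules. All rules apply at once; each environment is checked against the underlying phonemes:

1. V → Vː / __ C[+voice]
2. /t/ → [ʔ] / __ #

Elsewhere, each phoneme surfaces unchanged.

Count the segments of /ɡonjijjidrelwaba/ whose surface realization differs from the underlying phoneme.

5

Segments that undergo a rule: /o/ → [oː] (rule 1); /i/ → [iː] (rule 1); /i/ → [iː] (rule 1); /e/ → [eː] (rule 1); /a/ → [aː] (rule 1).
All other segments surface unchanged.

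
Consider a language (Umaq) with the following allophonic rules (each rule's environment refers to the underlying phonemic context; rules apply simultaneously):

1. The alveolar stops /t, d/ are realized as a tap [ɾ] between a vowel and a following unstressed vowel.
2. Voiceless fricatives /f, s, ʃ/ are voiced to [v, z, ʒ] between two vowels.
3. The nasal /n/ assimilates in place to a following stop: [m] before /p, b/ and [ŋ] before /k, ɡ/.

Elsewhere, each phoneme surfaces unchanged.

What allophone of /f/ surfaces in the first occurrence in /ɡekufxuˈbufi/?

[f]

/f/ (between /u/ and /x/) is in the target of rule 2 but the environment (between two vowels) is not met → [f].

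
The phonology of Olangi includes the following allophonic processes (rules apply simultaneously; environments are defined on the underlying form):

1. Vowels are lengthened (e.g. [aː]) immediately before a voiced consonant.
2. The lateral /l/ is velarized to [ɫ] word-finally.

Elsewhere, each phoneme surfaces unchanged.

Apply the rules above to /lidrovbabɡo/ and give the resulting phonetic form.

[liːdroːvbaːbɡo]

/l/ (word-initial) fails the environment for rule 2, so it stays [l].
Rule 1 applies to /i/ (between /l/ and /d/: before a voiced consonant) → [iː].
/d/ — not in any rule's target class → [d].
/r/ (between /d/ and /o/): no rule targets it → [r].
Rule 1 applies to /o/ (between /r/ and /v/: before a voiced consonant) → [oː].
/v/ (between /o/ and /b/) is unaffected → [v].
/b/ stays [b].
/a/ (between /b/ and /b/) occurs before a voiced consonant → [aː] by rule 1.
/b/ — not in any rule's target class → [b].
/ɡ/ stays [ɡ].
/o/ (word-final) fails the environment for rule 1, so it stays [o].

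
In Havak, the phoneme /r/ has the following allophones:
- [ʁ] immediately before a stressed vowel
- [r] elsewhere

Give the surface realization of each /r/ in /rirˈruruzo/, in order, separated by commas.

Occurrence 1 (position 1): no conditioning environment matches → elsewhere allophone [r].
Occurrence 2 (position 3): no conditioning environment matches → elsewhere allophone [r].
Occurrence 3 (position 4): immediately before a stressed vowel → [ʁ].
Occurrence 4 (position 6): no conditioning environment matches → elsewhere allophone [r].

[r], [r], [ʁ], [r]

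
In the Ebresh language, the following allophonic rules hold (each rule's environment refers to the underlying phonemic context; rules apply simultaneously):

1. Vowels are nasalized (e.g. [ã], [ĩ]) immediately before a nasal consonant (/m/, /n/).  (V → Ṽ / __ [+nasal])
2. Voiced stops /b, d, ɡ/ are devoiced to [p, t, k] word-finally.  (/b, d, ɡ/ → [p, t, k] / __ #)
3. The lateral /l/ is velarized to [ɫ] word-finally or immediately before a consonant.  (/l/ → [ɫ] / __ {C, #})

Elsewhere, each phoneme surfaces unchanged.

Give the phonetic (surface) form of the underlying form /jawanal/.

/j/ (word-initial) is unaffected → [j].
/a/ (between /j/ and /w/) is in the target of rule 1 but the environment (before a nasal consonant) is not met → [a].
/w/ — not in any rule's target class → [w].
/a/ — between /w/ and /n/, before a nasal consonant — surfaces as [ã] (rule 1).
/n/ (between /a/ and /a/) is unaffected → [n].
/a/ (between /n/ and /l/): rule 1 targets it, but not before a nasal consonant → unchanged [a].
Rule 3 applies to /l/ (word-final: word-finally or immediately before a consonant) → [ɫ].

[jawãnaɫ]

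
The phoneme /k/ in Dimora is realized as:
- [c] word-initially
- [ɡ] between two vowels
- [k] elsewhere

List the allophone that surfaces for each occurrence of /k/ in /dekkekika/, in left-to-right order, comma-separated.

Occurrence 1 (position 3): no conditioning environment matches → elsewhere allophone [k].
Occurrence 2 (position 4): no conditioning environment matches → elsewhere allophone [k].
Occurrence 3 (position 6): between two vowels → [ɡ].
Occurrence 4 (position 8): between two vowels → [ɡ].

[k], [k], [ɡ], [ɡ]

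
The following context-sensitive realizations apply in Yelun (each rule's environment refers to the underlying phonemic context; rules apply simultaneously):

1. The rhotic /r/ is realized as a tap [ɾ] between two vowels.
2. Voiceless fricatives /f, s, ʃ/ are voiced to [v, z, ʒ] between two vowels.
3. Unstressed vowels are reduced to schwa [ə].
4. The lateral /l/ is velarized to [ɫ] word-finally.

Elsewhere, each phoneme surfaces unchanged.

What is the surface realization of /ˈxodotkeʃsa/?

/x/ stays [x].
/o/ (between /x/ and /d/): rule 3 targets it, but not in an unstressed syllable → unchanged [o].
/d/ — not in any rule's target class → [d].
/o/ (between /d/ and /t/) occurs in an unstressed syllable → [ə] by rule 3.
/t/ stays [t].
/k/ (between /t/ and /e/): no rule targets it → [k].
/e/ — between /k/ and /ʃ/, in an unstressed syllable — surfaces as [ə] (rule 3).
/ʃ/ (between /e/ and /s/) fails the environment for rule 2, so it stays [ʃ].
/s/ (between /ʃ/ and /a/): rule 2 targets it, but not between two vowels → unchanged [s].
Rule 3 applies to /a/ (word-final: in an unstressed syllable) → [ə].

[ˈxodətkəʃsə]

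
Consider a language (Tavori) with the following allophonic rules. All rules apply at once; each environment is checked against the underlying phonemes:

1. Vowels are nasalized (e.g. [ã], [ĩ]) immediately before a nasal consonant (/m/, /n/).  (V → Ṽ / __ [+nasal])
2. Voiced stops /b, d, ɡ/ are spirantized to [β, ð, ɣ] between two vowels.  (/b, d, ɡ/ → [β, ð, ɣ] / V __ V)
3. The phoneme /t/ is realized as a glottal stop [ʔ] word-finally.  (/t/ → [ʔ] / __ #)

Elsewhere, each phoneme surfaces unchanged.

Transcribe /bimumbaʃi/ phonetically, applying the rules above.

[bĩmũmbaʃi]

/b/ — word-initial; rule 2 does not apply here → [b].
/i/ meets the environment for rule 1 (before a nasal consonant) → [ĩ].
/m/ (between /i/ and /u/): no rule targets it → [m].
/u/ meets the environment for rule 1 (before a nasal consonant) → [ũ].
/m/ (between /u/ and /b/) is unaffected → [m].
/b/ (between /m/ and /a/) fails the environment for rule 2, so it stays [b].
/a/ (between /b/ and /ʃ/) is in the target of rule 1 but the environment (before a nasal consonant) is not met → [a].
/ʃ/ — not in any rule's target class → [ʃ].
/i/ (word-final) fails the environment for rule 1, so it stays [i].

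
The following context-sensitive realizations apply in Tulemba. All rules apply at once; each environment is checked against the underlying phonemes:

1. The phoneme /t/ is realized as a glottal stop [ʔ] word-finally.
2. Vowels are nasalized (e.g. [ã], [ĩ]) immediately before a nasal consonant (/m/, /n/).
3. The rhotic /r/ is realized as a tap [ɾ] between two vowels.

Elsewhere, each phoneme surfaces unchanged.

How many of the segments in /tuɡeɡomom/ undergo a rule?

2

Segments that undergo a rule: /o/ → [õ] (rule 2); /o/ → [õ] (rule 2).
All other segments surface unchanged.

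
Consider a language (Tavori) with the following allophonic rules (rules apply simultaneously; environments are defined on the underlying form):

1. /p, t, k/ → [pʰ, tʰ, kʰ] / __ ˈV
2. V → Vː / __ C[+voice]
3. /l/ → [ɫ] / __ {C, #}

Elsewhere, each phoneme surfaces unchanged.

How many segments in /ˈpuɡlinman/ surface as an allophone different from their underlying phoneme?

4

Segments that undergo a rule: /p/ → [pʰ] (rule 1); /u/ → [uː] (rule 2); /i/ → [iː] (rule 2); /a/ → [aː] (rule 2).
All other segments surface unchanged.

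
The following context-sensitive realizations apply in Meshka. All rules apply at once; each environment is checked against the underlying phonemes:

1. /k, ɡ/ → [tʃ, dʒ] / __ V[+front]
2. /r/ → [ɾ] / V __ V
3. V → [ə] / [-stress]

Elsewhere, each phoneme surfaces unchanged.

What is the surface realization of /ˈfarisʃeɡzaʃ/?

[ˈfaɾəsʃəɡzəʃ]

/a/ (between /f/ and /r/) is in the target of rule 3 but the environment (in an unstressed syllable) is not met → [a].
/r/ meets the environment for rule 2 (between two vowels) → [ɾ].
/i/ (between /r/ and /s/) occurs in an unstressed syllable → [ə] by rule 3.
/e/ meets the environment for rule 3 (in an unstressed syllable) → [ə].
/ɡ/ (between /e/ and /z/) fails the environment for rule 1, so it stays [ɡ].
Rule 3 applies to /a/ (between /z/ and /ʃ/: in an unstressed syllable) → [ə].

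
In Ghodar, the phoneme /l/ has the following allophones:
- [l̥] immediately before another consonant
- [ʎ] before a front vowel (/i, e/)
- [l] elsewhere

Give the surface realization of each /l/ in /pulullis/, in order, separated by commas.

[l], [l̥], [ʎ]

Occurrence 1 (position 3): no conditioning environment matches → elsewhere allophone [l].
Occurrence 2 (position 5): immediately before another consonant → [l̥].
Occurrence 3 (position 6): before a front vowel (/i, e/) → [ʎ].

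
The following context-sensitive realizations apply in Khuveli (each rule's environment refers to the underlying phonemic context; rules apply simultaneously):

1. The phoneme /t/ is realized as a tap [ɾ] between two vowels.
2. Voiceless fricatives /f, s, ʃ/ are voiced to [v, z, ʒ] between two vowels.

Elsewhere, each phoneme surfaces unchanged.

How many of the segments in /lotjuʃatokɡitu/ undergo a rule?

3

Segments that undergo a rule: /ʃ/ → [ʒ] (rule 2); /t/ → [ɾ] (rule 1); /t/ → [ɾ] (rule 1).
All other segments surface unchanged.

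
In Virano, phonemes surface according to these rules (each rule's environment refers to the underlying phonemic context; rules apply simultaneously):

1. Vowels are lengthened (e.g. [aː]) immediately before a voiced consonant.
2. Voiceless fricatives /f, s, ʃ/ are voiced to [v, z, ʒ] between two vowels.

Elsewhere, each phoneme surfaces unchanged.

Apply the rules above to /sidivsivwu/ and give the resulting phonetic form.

/s/ (word-initial) is in the target of rule 2 but the environment (between two vowels) is not met → [s].
/i/ (between /s/ and /d/) occurs before a voiced consonant → [iː] by rule 1.
/i/ (between /d/ and /v/): before a voiced consonant, so rule 1 applies → [iː].
/s/ — between /v/ and /i/; rule 2 does not apply here → [s].
/i/ (between /s/ and /v/): before a voiced consonant, so rule 1 applies → [iː].
/u/ (word-final): rule 1 targets it, but not before a voiced consonant → unchanged [u].

[siːdiːvsiːvwu]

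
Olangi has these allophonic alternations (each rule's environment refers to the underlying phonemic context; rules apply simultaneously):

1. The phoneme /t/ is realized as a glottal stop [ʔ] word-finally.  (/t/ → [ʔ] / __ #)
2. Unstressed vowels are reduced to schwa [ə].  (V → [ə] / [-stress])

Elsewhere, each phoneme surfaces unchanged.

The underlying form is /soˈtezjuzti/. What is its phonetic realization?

[səˈtezjəztə]

/s/ — not in any rule's target class → [s].
/o/ — between /s/ and /t/, in an unstressed syllable — surfaces as [ə] (rule 2).
/t/ — between /o/ and /e/; rule 1 does not apply here → [t].
/e/ (between /t/ and /z/): rule 2 targets it, but not in an unstressed syllable → unchanged [e].
/z/ (between /e/ and /j/): no rule targets it → [z].
/j/ stays [j].
/u/ meets the environment for rule 2 (in an unstressed syllable) → [ə].
/z/ — not in any rule's target class → [z].
/t/ (between /z/ and /i/) is in the target of rule 1 but the environment (word-finally) is not met → [t].
/i/ (word-final): in an unstressed syllable, so rule 2 applies → [ə].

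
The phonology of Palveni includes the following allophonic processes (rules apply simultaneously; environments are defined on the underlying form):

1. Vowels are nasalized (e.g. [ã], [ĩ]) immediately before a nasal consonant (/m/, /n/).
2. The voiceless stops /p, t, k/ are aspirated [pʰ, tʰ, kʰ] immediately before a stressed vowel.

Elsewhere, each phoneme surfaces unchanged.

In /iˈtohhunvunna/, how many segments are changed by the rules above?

Segments that undergo a rule: /t/ → [tʰ] (rule 2); /u/ → [ũ] (rule 1); /u/ → [ũ] (rule 1).
All other segments surface unchanged.

3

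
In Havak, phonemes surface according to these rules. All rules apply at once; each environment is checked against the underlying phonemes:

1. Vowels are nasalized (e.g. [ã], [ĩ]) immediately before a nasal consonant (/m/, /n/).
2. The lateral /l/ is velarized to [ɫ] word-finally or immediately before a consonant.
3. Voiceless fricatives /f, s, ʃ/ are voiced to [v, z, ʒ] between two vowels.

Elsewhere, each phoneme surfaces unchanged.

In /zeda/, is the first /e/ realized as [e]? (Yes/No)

Yes

/e/ (between /z/ and /d/) fails the environment for rule 1, so it stays [e].
The actual realization is [e], which matches [e].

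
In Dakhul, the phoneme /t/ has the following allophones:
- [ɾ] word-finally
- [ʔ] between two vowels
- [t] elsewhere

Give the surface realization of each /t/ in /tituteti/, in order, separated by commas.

Occurrence 1 (position 1): no conditioning environment matches → elsewhere allophone [t].
Occurrence 2 (position 3): between two vowels → [ʔ].
Occurrence 3 (position 5): between two vowels → [ʔ].
Occurrence 4 (position 7): between two vowels → [ʔ].

[t], [ʔ], [ʔ], [ʔ]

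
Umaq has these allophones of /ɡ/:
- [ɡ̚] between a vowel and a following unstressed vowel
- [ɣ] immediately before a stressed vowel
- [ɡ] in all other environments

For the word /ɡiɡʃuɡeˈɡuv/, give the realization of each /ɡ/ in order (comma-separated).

[ɡ], [ɡ], [ɡ̚], [ɣ]

Occurrence 1 (position 1): no conditioning environment matches → elsewhere allophone [ɡ].
Occurrence 2 (position 3): no conditioning environment matches → elsewhere allophone [ɡ].
Occurrence 3 (position 6): between a vowel and a following unstressed vowel → [ɡ̚].
Occurrence 4 (position 8): immediately before a stressed vowel → [ɣ].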